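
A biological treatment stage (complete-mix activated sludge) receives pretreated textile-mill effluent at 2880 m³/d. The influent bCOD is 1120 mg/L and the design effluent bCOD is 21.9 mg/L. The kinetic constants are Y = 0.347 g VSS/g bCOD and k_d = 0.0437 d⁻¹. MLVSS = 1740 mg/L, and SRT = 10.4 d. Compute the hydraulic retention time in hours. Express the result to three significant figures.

From the SRT design equation V = Y Q (S₀−S) θ_c / [X (1 + k_d θ_c)] = 0.347 × 2880 × (1120 − 21.9) × 10.4 / [1740 × (1 + 0.0437 × 10.4)] = 1.14×10^7 / 2531 = 4510 m³.
Hydraulic retention time τ = V/Q = 4510 / 2880 = 1.566 d = 37.58 h.

τ ≈ 37.6 h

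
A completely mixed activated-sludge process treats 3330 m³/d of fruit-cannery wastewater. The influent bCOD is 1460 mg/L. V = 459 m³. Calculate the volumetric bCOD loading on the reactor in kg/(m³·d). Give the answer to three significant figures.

Volumetric loading L_v = Q·S₀ / V = 3330 × 1460 g/m³ / 459.0 m³ = 10592 g/(m³·d) = 10.59 kg bCOD/(m³·d).

L_v ≈ 10.6 kg bCOD/(m³·d)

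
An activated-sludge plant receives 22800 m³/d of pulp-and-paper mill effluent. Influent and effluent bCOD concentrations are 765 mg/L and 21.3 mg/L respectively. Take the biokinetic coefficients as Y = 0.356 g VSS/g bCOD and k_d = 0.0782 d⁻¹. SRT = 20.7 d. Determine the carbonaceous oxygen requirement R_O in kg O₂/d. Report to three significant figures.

The observed yield is Y_obs = Y/(1 + k_d·θ_c) = 0.356 / (1 + 0.0782 × 20.7) = 0.356 / 2.619 = 0.1359 g VSS per g bCOD removed.
Q·(S₀ − S) = 22800 × (765 − 21.3) × 10⁻³ = 16956 kg/d removed.
Biomass synthesised: P_X = Y_obs × 16956 = 2305 kg VSS/d.
R_O = Q·ΔS − 1.42 P_X = 16956 − 3273 = 13683 kg O₂/d.

R_O ≈ 13700 kg O₂/d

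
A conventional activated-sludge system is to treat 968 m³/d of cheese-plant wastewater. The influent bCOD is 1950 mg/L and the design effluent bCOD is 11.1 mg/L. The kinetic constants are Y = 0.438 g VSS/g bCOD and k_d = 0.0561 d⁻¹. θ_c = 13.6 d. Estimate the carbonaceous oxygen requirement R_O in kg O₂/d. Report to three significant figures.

Correct the yield for decay: Y_obs = Y/(1 + k_d θ_c) = 0.438 / (1 + 0.0561 × 13.6) = 0.438 / 1.763 = 0.2484.
Q·(S₀ − S) = 968 × (1950 − 11.1) × 10⁻³ = 1877 kg/d removed.
Net sludge production P_X = 0.2484 × 1877 = 466.3 kg VSS/d.
Carbonaceous O₂ demand = substrate oxidised − cell-mass equivalent = 1877 − 1.42 × 466.3 = 1215 kg O₂/d.

R_O ≈ 1210 kg O₂/d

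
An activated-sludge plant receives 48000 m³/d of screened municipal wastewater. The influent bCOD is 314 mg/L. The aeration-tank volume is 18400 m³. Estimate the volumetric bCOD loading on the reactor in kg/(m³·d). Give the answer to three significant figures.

L_v ≈ 0.819 kg bCOD/(m³·d)

L_v = Q S₀ / V = 48000 × 314 × 10⁻³ / 18400 = 0.8191 kg/(m³·d).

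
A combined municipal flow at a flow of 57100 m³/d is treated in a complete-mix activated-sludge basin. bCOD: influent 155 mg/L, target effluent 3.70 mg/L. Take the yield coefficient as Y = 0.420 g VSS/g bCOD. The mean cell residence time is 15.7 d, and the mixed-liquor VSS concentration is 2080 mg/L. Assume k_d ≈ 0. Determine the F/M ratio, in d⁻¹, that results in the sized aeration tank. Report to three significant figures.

F/M ≈ 0.155 d⁻¹

Biomass mass balance (decay neglected): V·X = Y·Q·(S₀ − S)·θ_c, so V = 0.420 × 57100 × (155 − 3.70) × 15.7 / 2080 = 27388 m³.
F/M = applied load / biomass = Q·S₀/(V·X) = 57100 × 155 / (27388 × 2080) = 0.1554 d⁻¹.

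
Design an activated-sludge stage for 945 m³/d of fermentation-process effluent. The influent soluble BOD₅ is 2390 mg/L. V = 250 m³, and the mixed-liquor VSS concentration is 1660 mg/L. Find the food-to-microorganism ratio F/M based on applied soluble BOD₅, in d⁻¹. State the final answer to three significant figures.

F/M ≈ 5.44 d⁻¹

F/M = Q·S₀ / (V·X) = 945 × 2390 / (250.0 × 1660) = 5.442 g soluble BOD₅·(g VSS·d)⁻¹.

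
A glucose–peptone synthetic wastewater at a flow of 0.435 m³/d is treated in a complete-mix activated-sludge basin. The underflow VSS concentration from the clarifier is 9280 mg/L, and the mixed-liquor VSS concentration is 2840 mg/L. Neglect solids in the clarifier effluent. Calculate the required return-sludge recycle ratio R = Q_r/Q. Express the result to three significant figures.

R ≈ 0.441

R = Q_r/Q = X/(X_r − X) = 2840 / (9280 − 2840) = 0.4410.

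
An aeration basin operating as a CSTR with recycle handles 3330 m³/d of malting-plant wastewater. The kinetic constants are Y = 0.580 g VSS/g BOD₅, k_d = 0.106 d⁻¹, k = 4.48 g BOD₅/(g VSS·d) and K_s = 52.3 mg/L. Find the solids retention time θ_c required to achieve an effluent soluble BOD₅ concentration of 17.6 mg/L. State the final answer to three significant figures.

θ_c ≈ 1.82 d

At the target effluent, Y k S/(K_s+S) = 0.580×4.48×17.6/69.90 = 0.6542 d⁻¹.
θ_c = 1/(μ − k_d) = 1/(0.6542 − 0.106) = 1/0.5482 = 1.824 d.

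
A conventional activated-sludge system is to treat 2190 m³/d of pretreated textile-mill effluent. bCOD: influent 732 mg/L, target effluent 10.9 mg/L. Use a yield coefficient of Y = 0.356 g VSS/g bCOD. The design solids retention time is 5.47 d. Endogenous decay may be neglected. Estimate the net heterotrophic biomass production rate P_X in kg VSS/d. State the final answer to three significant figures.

No decay correction is needed, so Y_obs = Y = 0.356.
Mass of bCOD removed per day: Q(S₀ − S) = 2190 × 721.1 g/m³ = 1579 kg/d.
Net biomass production P_X = Y_obs × Q·(S₀ − S) = 0.3560 × 1579 = 562.2 kg VSS/d.

P_X ≈ 562 kg VSS/d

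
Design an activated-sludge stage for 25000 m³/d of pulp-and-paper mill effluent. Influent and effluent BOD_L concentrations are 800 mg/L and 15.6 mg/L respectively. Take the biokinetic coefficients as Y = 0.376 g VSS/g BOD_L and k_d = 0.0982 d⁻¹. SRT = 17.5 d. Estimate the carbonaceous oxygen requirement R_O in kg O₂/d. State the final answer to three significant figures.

The observed yield is Y_obs = Y/(1 + k_d·θ_c) = 0.376 / (1 + 0.0982 × 17.5) = 0.376 / 2.718 = 0.1383 g VSS per g BOD_L removed.
ΔS = 800 − 15.6 = 784.4 mg/L, so the substrate removal rate is 25000 × 784.4/1000 = 19610 kg BOD_L/d.
Biomass synthesised: P_X = Y_obs × 19610 = 2712 kg VSS/d.
R_O = Q·ΔS − 1.42 P_X = 19610 − 3851 = 15759 kg O₂/d.

R_O ≈ 15800 kg O₂/d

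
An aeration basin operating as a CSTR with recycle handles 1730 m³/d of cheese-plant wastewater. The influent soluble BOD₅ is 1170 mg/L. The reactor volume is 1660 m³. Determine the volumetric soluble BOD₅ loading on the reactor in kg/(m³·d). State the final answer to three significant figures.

L_v = Q S₀ / V = 1730 × 1170 × 10⁻³ / 1660 = 1.219 kg/(m³·d).

L_v ≈ 1.22 kg soluble BOD₅/(m³·d)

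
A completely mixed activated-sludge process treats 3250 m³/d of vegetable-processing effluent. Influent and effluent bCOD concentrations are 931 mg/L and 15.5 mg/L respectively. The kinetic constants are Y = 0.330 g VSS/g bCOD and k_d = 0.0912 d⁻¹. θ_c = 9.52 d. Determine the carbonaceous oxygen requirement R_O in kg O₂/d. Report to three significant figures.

R_O ≈ 2230 kg O₂/d

The observed yield is Y_obs = Y/(1 + k_d·θ_c) = 0.330 / (1 + 0.0912 × 9.52) = 0.330 / 1.868 = 0.1766 g VSS per g bCOD removed.
Mass of bCOD removed per day: Q(S₀ − S) = 3250 × 915.5 g/m³ = 2975 kg/d.
Biomass synthesised: P_X = Y_obs × 2975 = 525.6 kg VSS/d.
R_O = Q·(S₀ − S) − 1.42·P_X = 2975 − 1.42 × 525.6 = 2229 kg O₂/d.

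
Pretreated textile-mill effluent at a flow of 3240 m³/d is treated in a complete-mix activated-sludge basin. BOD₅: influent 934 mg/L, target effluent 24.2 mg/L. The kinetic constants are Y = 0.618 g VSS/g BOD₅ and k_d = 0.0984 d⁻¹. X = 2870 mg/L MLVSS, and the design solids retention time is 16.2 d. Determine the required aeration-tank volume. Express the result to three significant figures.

V ≈ 3960 m³

Rearranging the biomass balance for a CMAS with decay, V = Y·Q·ΔS·θ_c / [X·(1+k_d θ_c)] = 0.618 × 3240 × (934 − 24.2) × 16.2 / [2870 × (1 + 0.0984 × 16.2)] = 2.95×10^7 / 7445 = 3964 m³.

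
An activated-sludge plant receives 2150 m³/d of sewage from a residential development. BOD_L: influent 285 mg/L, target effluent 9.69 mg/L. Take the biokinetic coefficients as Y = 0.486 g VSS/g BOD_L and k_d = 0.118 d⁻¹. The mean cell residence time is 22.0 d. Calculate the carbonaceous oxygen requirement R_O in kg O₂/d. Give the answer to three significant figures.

Correct the yield for decay: Y_obs = Y/(1 + k_d θ_c) = 0.486 / (1 + 0.118 × 22.0) = 0.486 / 3.596 = 0.1352.
Q·(S₀ − S) = 2150 × (285 − 9.69) × 10⁻³ = 591.9 kg/d removed.
Net sludge production P_X = 0.1352 × 591.9 = 80.00 kg VSS/d.
Carbonaceous O₂ demand = substrate oxidised − cell-mass equivalent = 591.9 − 1.42 × 80.00 = 478.3 kg O₂/d.

R_O ≈ 478 kg O₂/d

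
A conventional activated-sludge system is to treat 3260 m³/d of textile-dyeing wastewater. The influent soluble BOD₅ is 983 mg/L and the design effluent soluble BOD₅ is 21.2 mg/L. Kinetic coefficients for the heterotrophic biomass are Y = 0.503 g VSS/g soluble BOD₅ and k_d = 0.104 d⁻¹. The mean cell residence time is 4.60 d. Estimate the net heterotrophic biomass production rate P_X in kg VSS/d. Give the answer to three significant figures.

P_X ≈ 1070 kg VSS/d

Correct the yield for decay: Y_obs = Y/(1 + k_d θ_c) = 0.503 / (1 + 0.104 × 4.60) = 0.503 / 1.478 = 0.3402.
Q·(S₀ − S) = 3260 × (983 − 21.2) × 10⁻³ = 3135 kg/d removed.
P_X = Y_obs · Q(S₀ − S) = 0.3402 × 3135 = 1067 kg VSS/d.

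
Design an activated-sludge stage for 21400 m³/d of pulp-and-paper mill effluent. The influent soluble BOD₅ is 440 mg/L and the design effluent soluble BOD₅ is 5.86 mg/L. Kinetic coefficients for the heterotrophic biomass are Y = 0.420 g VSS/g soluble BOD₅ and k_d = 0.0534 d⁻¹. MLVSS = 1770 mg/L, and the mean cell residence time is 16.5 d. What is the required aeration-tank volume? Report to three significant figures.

V ≈ 19300 m³

Rearranging the biomass balance for a CMAS with decay, V = Y·Q·ΔS·θ_c / [X·(1+k_d θ_c)] = 0.420 × 21400 × (440 − 5.86) × 16.5 / [1770 × (1 + 0.0534 × 16.5)] = 6.44×10^7 / 3330 = 19337 m³.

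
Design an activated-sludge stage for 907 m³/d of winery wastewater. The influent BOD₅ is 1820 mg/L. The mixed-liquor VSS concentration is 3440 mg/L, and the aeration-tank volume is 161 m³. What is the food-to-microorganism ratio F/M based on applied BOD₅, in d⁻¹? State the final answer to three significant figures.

F/M ≈ 2.98 d⁻¹

F/M = Q·S₀ / (V·X) = 907 × 1820 / (161.0 × 3440) = 2.981 g BOD₅·(g VSS·d)⁻¹.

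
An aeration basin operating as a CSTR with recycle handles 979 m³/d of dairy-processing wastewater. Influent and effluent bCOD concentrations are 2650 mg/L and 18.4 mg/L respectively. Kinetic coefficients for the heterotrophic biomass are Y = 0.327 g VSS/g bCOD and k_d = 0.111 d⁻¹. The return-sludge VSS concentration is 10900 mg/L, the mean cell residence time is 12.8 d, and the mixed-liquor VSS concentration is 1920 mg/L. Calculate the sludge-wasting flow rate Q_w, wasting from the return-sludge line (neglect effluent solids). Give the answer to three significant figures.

Rearranging the biomass balance for a CMAS with decay, V = Y·Q·ΔS·θ_c / [X·(1+k_d θ_c)] = 0.327 × 979 × (2650 − 18.4) × 12.8 / [1920 × (1 + 0.111 × 12.8)] = 1.08×10^7 / 4648 = 2320 m³.
Wasting from the return line (neglecting effluent solids): Q_w = V·X / (θ_c·X_r) = 2320 × 1920 / (12.8 × 10900) = 31.93 m³/d.

Q_w ≈ 31.9 m³/d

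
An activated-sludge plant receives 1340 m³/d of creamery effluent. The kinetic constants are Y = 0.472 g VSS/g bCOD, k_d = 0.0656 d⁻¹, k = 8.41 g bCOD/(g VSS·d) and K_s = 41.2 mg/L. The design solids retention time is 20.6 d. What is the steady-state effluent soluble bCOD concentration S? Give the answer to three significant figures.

S ≈ 1.22 mg/L

For a completely mixed reactor with recycle the Lawrence–McCarty relation gives S = K_s·(1 + k_d·θ_c) / [θ_c·(Y·k − k_d) − 1] = 41.2 × (1 + 0.0656 × 20.6) / [20.6 × (0.472 × 8.41 − 0.0656) − 1] = 96.88 / 79.42 = 1.220 mg/L.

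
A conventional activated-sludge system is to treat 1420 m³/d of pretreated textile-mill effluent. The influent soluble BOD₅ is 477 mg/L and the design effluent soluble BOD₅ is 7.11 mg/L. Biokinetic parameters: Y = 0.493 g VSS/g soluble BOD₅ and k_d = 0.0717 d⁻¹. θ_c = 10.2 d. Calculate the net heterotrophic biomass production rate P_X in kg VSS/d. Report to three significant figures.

P_X ≈ 190 kg VSS/d

The observed yield is Y_obs = Y/(1 + k_d·θ_c) = 0.493 / (1 + 0.0717 × 10.2) = 0.493 / 1.731 = 0.2848 g VSS per g soluble BOD₅ removed.
Mass of soluble BOD₅ removed per day: Q(S₀ − S) = 1420 × 469.9 g/m³ = 667.2 kg/d.
So the net sludge growth is P_X = 0.2848 × 667.2 = 190.0 kg VSS/d.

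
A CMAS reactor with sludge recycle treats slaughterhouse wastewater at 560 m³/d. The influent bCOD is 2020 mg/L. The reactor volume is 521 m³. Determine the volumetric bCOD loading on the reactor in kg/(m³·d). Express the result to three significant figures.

Applied bCOD load per unit volume = Q·S₀/V = (560 × 2020/1000)/521.0 = 2.171 kg bCOD·m⁻³·d⁻¹.

L_v ≈ 2.17 kg bCOD/(m³·d)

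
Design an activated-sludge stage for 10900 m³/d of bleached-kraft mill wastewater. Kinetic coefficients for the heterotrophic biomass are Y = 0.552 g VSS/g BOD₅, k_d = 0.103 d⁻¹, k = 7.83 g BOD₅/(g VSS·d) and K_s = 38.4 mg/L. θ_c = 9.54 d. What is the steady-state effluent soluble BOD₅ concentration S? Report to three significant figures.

S ≈ 1.94 mg/L

From the Monod/SRT balance for a CMAS, S = K_s·(1+k_d θ_c)/[θ_c·(Y k − k_d) − 1] = 38.4 × (1 + 0.103 × 9.54) / [9.54 × (0.552 × 7.83 − 0.103) − 1] = 76.13 / 39.25 = 1.940 mg/L.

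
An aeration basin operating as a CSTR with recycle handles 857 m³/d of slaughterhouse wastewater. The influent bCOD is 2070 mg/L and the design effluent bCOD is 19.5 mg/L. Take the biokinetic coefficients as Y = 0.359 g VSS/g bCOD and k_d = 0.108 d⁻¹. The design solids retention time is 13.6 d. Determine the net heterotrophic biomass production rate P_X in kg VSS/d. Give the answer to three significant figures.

Correct the yield for decay: Y_obs = Y/(1 + k_d θ_c) = 0.359 / (1 + 0.108 × 13.6) = 0.359 / 2.469 = 0.1454.
ΔS = 2070 − 19.5 = 2050 mg/L, so the substrate removal rate is 857 × 2050/1000 = 1757 kg bCOD/d.
So the net sludge growth is P_X = 0.1454 × 1757 = 255.5 kg VSS/d.

P_X ≈ 256 kg VSS/d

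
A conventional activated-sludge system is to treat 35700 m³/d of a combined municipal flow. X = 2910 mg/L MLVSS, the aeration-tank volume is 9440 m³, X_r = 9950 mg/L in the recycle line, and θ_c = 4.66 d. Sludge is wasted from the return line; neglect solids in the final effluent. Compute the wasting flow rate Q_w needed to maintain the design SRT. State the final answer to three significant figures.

θ_c = V·X/(Q_w·X_r) when wasting from the recycle, so Q_w = V·X/(θ_c·X_r) = 9440 × 2910 / (4.66 × 9950) = 592.5 m³/d.

Q_w ≈ 592 m³/d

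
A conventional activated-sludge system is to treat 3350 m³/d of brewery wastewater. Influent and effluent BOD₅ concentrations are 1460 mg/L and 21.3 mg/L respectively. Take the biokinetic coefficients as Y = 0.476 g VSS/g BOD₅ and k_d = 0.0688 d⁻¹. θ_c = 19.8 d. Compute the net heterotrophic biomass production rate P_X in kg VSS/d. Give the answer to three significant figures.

P_X ≈ 971 kg VSS/d

Y_obs = Y / (1 + k_d θ_c) = 0.476 / (1 + 0.0688 × 19.8) = 0.476 / 2.362 = 0.2015.
Substrate removed = Q·(S₀ − S) = 3350 m³/d × (1460 − 21.3) g/m³ = 4.82×10^6 g/d = 4820 kg/d.
P_X = Y_obs · Q(S₀ − S) = 0.2015 × 4820 = 971.2 kg VSS/d.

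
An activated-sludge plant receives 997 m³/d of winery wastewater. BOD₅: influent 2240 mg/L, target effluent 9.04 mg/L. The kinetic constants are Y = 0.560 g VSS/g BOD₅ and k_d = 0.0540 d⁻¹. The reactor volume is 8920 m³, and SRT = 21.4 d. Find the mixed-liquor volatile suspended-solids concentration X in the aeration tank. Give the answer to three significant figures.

X = Y·Q·ΔS·θ_c / [V·(1 + k_d θ_c)] = 0.560 × 997 × (2240 − 9.04) × 21.4 / [8920 × (1 + 0.0540 × 21.4)] = 1386 mg/L.

X ≈ 1390 mg/L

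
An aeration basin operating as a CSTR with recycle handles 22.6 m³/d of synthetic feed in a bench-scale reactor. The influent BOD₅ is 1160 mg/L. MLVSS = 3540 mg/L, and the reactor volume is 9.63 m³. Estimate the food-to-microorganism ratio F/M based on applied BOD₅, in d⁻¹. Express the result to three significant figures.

Food-to-microorganism ratio F/M = Q S₀ / (V X) = 22.6 × 1160 / (9.630 × 3540) = 0.7690 d⁻¹.

F/M ≈ 0.769 d⁻¹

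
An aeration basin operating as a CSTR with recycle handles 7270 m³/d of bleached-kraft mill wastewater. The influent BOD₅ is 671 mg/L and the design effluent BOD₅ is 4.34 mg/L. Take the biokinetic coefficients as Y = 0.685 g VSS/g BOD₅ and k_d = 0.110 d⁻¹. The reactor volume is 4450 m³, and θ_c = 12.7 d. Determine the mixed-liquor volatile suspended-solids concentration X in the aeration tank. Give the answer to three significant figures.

X = Y·Q·ΔS·θ_c / [V·(1 + k_d θ_c)] = 0.685 × 7270 × (671 − 4.34) × 12.7 / [4450 × (1 + 0.110 × 12.7)] = 3953 mg/L.

X ≈ 3950 mg/L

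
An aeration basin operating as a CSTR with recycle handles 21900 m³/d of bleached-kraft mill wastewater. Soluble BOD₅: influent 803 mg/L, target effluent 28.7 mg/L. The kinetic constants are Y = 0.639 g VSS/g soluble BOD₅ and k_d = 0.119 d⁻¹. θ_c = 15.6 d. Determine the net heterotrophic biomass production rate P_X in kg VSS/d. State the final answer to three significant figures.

P_X ≈ 3790 kg VSS/d

Correct the yield for decay: Y_obs = Y/(1 + k_d θ_c) = 0.639 / (1 + 0.119 × 15.6) = 0.639 / 2.856 = 0.2237.
Substrate removed = Q·(S₀ − S) = 21900 m³/d × (803 − 28.7) g/m³ = 1.7×10^7 g/d = 16957 kg/d.
Biomass produced: P_X = Y_obs·Q·ΔS = 0.2237 × 16957 ≈ 3793 kg VSS/d.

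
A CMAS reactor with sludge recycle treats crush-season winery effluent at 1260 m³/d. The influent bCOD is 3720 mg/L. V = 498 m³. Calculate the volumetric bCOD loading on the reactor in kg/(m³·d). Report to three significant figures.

L_v ≈ 9.41 kg bCOD/(m³·d)

Volumetric loading L_v = Q·S₀ / V = 1260 × 3720 g/m³ / 498.0 m³ = 9412 g/(m³·d) = 9.412 kg bCOD/(m³·d).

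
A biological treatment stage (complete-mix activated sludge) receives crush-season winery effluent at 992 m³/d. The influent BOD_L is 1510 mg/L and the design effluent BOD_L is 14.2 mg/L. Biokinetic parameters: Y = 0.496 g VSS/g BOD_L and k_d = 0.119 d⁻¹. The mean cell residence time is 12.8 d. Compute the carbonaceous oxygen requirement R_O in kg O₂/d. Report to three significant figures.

Y_obs = Y / (1 + k_d θ_c) = 0.496 / (1 + 0.119 × 12.8) = 0.496 / 2.523 = 0.1966.
Mass of BOD_L removed per day: Q(S₀ − S) = 992 × 1496 g/m³ = 1484 kg/d.
P_X = Y_obs·Q·(S₀ − S) = 0.1966 × 1484 = 291.7 kg VSS/d.
R_O = Q·ΔS − 1.42 P_X = 1484 − 414.2 = 1070 kg O₂/d.

R_O ≈ 1070 kg O₂/d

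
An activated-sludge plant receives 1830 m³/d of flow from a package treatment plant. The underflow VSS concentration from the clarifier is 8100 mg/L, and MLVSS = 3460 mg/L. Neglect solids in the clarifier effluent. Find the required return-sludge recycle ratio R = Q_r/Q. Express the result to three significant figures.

R = Q_r/Q = X/(X_r − X) = 3460 / (8100 − 3460) = 0.7457.

R ≈ 0.746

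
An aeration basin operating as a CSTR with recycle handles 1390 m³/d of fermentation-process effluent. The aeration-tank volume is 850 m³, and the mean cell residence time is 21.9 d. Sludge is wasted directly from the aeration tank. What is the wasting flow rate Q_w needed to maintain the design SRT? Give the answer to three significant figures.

Wasting from the aeration tank: Q_w = V / θ_c = 850.0 / 21.9 = 38.81 m³/d.

Q_w ≈ 38.8 m³/d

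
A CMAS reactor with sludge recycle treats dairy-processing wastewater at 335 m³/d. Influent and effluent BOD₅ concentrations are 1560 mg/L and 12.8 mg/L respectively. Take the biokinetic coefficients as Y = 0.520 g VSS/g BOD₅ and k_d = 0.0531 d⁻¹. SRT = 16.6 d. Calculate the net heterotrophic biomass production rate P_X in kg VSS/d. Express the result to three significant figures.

The observed yield is Y_obs = Y/(1 + k_d·θ_c) = 0.520 / (1 + 0.0531 × 16.6) = 0.520 / 1.881 = 0.2764 g VSS per g BOD₅ removed.
ΔS = 1560 − 12.8 = 1547 mg/L, so the substrate removal rate is 335 × 1547/1000 = 518.3 kg BOD₅/d.
Biomass produced: P_X = Y_obs·Q·ΔS = 0.2764 × 518.3 ≈ 143.3 kg VSS/d.

P_X ≈ 143 kg VSS/d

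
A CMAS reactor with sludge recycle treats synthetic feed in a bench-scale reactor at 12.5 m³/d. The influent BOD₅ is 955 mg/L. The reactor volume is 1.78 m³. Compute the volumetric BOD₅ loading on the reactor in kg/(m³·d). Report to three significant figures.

L_v ≈ 6.71 kg BOD₅/(m³·d)

Applied BOD₅ load per unit volume = Q·S₀/V = (12.5 × 955/1000)/1.780 = 6.706 kg BOD₅·m⁻³·d⁻¹.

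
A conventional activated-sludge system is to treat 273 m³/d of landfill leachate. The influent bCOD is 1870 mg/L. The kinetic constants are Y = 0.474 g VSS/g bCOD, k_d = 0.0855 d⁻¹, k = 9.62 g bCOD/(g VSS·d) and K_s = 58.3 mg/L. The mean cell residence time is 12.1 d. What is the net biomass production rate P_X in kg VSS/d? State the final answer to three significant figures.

Effluent substrate depends only on kinetics and SRT: S = K_s(1 + k_d θ_c) / [θ_c(Yk − k_d) − 1] = 58.3 × (1 + 0.0855 × 12.1) / [12.1 × (0.474 × 9.62 − 0.0855) − 1] = 118.6 / 53.14 = 2.232 mg/L.
The observed yield is Y_obs = Y/(1 + k_d·θ_c) = 0.474 / (1 + 0.0855 × 12.1) = 0.474 / 2.035 = 0.2330 g VSS per g bCOD removed.
Mass of bCOD removed per day: Q(S₀ − S) = 273 × 1868 g/m³ = 509.9 kg/d.
P_X = Y_obs · Q(S₀ − S) = 0.2330 × 509.9 = 118.8 kg VSS/d.

P_X ≈ 119 kg VSS/d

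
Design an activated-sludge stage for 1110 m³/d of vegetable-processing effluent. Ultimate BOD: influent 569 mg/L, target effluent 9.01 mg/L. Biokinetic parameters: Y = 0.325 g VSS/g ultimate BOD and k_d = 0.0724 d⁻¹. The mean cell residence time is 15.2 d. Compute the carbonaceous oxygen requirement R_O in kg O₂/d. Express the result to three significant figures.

Correct the yield for decay: Y_obs = Y/(1 + k_d θ_c) = 0.325 / (1 + 0.0724 × 15.2) = 0.325 / 2.100 = 0.1547.
ΔS = 569 − 9.01 = 560.0 mg/L, so the substrate removal rate is 1110 × 560.0/1000 = 621.6 kg ultimate BOD/d.
Biomass synthesised: P_X = Y_obs × 621.6 = 96.18 kg VSS/d.
R_O = Q·ΔS − 1.42 P_X = 621.6 − 136.6 = 485.0 kg O₂/d.

R_O ≈ 485 kg O₂/d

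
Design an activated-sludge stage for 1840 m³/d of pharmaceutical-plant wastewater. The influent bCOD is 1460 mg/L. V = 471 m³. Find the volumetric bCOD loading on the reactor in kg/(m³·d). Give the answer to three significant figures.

L_v ≈ 5.70 kg bCOD/(m³·d)

L_v = Q S₀ / V = 1840 × 1460 × 10⁻³ / 471.0 = 5.704 kg/(m³·d).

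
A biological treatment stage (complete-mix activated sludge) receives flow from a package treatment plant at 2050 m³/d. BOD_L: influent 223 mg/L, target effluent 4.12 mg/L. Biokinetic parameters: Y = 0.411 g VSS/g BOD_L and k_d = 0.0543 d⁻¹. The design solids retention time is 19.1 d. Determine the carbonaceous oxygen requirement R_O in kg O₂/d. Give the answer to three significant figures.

The observed yield is Y_obs = Y/(1 + k_d·θ_c) = 0.411 / (1 + 0.0543 × 19.1) = 0.411 / 2.037 = 0.2018 g VSS per g BOD_L removed.
Q·(S₀ − S) = 2050 × (223 − 4.12) × 10⁻³ = 448.7 kg/d removed.
Net sludge production P_X = 0.2018 × 448.7 = 90.53 kg VSS/d.
Carbonaceous O₂ demand = substrate oxidised − cell-mass equivalent = 448.7 − 1.42 × 90.53 = 320.2 kg O₂/d.

R_O ≈ 320 kg O₂/d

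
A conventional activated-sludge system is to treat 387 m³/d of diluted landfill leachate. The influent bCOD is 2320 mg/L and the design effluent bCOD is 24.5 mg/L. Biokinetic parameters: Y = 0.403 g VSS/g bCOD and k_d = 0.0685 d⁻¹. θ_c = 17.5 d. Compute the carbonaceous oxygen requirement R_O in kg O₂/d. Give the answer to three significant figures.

Y_obs = Y / (1 + k_d θ_c) = 0.403 / (1 + 0.0685 × 17.5) = 0.403 / 2.199 = 0.1833.
Substrate removed = Q·(S₀ − S) = 387 m³/d × (2320 − 24.5) g/m³ = 8.88×10^5 g/d = 888.4 kg/d.
Biomass synthesised: P_X = Y_obs × 888.4 = 162.8 kg VSS/d.
R_O = Q·ΔS − 1.42 P_X = 888.4 − 231.2 = 657.1 kg O₂/d.

R_O ≈ 657 kg O₂/d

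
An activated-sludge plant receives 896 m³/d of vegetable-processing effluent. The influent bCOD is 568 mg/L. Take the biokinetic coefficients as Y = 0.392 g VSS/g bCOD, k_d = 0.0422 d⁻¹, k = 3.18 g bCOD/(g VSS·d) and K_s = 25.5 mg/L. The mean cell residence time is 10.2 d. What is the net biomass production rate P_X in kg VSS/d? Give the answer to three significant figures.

For a completely mixed reactor with recycle the Lawrence–McCarty relation gives S = K_s·(1 + k_d·θ_c) / [θ_c·(Y·k − k_d) − 1] = 25.5 × (1 + 0.0422 × 10.2) / [10.2 × (0.392 × 3.18 − 0.0422) − 1] = 36.48 / 11.28 = 3.232 mg/L.
The observed yield is Y_obs = Y/(1 + k_d·θ_c) = 0.392 / (1 + 0.0422 × 10.2) = 0.392 / 1.430 = 0.2740 g VSS per g bCOD removed.
ΔS = 568 − 3.23 = 564.8 mg/L, so the substrate removal rate is 896 × 564.8/1000 = 506.0 kg bCOD/d.
Biomass produced: P_X = Y_obs·Q·ΔS = 0.2740 × 506.0 ≈ 138.7 kg VSS/d.

P_X ≈ 139 kg VSS/d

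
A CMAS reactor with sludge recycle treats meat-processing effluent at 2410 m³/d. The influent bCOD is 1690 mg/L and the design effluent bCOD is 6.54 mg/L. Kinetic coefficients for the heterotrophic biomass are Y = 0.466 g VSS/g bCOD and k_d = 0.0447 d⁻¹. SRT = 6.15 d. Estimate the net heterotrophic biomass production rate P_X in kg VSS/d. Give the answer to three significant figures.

Y_obs = Y / (1 + k_d θ_c) = 0.466 / (1 + 0.0447 × 6.15) = 0.466 / 1.275 = 0.3655.
Mass of bCOD removed per day: Q(S₀ − S) = 2410 × 1683 g/m³ = 4057 kg/d.
P_X = Y_obs · Q(S₀ − S) = 0.3655 × 4057 = 1483 kg VSS/d.

P_X ≈ 1480 kg VSS/d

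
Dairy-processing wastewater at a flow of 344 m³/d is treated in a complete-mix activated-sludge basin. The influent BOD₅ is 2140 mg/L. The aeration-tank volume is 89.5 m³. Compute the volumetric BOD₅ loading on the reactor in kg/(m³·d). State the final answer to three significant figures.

L_v = Q S₀ / V = 344 × 2140 × 10⁻³ / 89.50 = 8.225 kg/(m³·d).

L_v ≈ 8.23 kg BOD₅/(m³·d)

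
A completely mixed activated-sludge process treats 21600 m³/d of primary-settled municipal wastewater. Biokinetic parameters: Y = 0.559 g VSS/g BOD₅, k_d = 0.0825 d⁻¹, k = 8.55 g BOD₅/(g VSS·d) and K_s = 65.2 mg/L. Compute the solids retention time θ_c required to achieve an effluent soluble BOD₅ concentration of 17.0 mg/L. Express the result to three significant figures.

θ_c ≈ 1.10 d

From 1/θ_c = Y·k·S/(K_s + S) − k_d: Y·k·S/(K_s+S) = 0.559 × 8.55 × 17.0 / (65.2 + 17.0) = 0.9885 d⁻¹.
θ_c = 1/(μ − k_d) = 1/(0.9885 − 0.0825) = 1/0.9060 = 1.104 d.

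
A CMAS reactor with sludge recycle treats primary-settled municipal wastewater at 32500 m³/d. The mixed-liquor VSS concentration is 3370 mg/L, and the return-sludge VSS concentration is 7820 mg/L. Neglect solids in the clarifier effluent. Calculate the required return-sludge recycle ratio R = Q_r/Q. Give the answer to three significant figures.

R ≈ 0.757

R = Q_r/Q = X/(X_r − X) = 3370 / (7820 − 3370) = 0.7573.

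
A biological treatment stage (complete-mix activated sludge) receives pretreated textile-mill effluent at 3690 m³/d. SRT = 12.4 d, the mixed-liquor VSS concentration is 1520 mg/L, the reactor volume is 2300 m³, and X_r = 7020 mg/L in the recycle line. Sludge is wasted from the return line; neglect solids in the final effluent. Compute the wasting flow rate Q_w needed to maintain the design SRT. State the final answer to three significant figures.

Q_w = (V·X)/(θ_c X_r) = 2300 × 1520 / (12.4 × 7020) = 40.16 m³/d.

Q_w ≈ 40.2 m³/d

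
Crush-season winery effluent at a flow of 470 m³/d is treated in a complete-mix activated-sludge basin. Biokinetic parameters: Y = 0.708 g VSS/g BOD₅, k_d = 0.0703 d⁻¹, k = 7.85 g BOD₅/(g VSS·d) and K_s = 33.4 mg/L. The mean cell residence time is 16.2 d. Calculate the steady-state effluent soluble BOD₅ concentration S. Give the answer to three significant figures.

From the Monod/SRT balance for a CMAS, S = K_s·(1+k_d θ_c)/[θ_c·(Y k − k_d) − 1] = 33.4 × (1 + 0.0703 × 16.2) / [16.2 × (0.708 × 7.85 − 0.0703) − 1] = 71.44 / 87.90 = 0.8127 mg/L.

S ≈ 0.813 mg/L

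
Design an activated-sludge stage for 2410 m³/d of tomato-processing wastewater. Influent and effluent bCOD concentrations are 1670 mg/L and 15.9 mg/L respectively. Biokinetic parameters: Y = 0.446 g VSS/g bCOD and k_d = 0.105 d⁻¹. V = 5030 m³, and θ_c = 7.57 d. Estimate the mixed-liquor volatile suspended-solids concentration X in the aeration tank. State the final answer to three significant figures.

X = Y·Q·ΔS·θ_c / [V·(1 + k_d θ_c)] = 0.446 × 2410 × (1670 − 15.9) × 7.57 / [5030 × (1 + 0.105 × 7.57)] = 1491 mg/L.

X ≈ 1490 mg/L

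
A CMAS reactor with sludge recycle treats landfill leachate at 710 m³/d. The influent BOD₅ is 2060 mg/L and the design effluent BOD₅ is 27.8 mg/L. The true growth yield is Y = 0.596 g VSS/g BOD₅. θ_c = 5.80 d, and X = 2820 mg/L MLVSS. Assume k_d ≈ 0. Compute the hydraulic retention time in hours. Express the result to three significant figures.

τ ≈ 59.8 h

With k_d = 0 the design equation reduces to V = Y Q (S₀−S) θ_c / X = 0.596 × 710 × (2060 − 27.8) × 5.80 / 2820 = 1769 m³.
Hydraulic retention time τ = V/Q = 1769 / 710 = 2.491 d = 59.79 h.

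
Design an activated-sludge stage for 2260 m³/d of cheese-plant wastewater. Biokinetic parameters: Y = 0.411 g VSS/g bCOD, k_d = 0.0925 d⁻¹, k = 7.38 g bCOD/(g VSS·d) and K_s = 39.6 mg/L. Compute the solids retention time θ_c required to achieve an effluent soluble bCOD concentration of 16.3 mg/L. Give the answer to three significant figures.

θ_c ≈ 1.26 d

From 1/θ_c = Y·k·S/(K_s + S) − k_d: Y·k·S/(K_s+S) = 0.411 × 7.38 × 16.3 / (39.6 + 16.3) = 0.8845 d⁻¹.
1/θ_c = 0.8845 − 0.0925 = 0.7920 d⁻¹, so θ_c = 1.263 d.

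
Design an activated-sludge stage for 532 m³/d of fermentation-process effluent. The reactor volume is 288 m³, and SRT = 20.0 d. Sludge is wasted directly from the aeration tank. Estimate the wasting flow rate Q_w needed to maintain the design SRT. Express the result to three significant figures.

For wasting at MLVSS concentration, Q_w = V/θ_c = 288.0/20.0 = 14.40 m³/d.

Q_w ≈ 14.4 m³/d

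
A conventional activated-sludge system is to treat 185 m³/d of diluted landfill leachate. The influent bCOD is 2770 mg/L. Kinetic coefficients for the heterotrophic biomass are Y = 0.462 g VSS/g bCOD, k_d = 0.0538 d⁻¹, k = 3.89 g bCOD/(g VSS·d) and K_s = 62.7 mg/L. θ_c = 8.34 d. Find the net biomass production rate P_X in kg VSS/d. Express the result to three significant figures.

Effluent substrate depends only on kinetics and SRT: S = K_s(1 + k_d θ_c) / [θ_c(Yk − k_d) − 1] = 62.7 × (1 + 0.0538 × 8.34) / [8.34 × (0.462 × 3.89 − 0.0538) − 1] = 90.83 / 13.54 = 6.709 mg/L.
The observed yield is Y_obs = Y/(1 + k_d·θ_c) = 0.462 / (1 + 0.0538 × 8.34) = 0.462 / 1.449 = 0.3189 g VSS per g bCOD removed.
Q·(S₀ − S) = 185 × (2770 − 6.71) × 10⁻³ = 511.2 kg/d removed.
So the net sludge growth is P_X = 0.3189 × 511.2 = 163.0 kg VSS/d.

P_X ≈ 163 kg VSS/d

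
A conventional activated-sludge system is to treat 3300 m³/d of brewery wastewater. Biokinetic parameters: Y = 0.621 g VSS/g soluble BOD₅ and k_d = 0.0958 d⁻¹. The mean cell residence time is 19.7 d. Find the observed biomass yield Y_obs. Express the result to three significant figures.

Y_obs = Y / (1 + k_d θ_c) = 0.621 / (1 + 0.0958 × 19.7) = 0.621 / 2.887 = 0.2151.

Y_obs ≈ 0.215 g VSS/g soluble BOD₅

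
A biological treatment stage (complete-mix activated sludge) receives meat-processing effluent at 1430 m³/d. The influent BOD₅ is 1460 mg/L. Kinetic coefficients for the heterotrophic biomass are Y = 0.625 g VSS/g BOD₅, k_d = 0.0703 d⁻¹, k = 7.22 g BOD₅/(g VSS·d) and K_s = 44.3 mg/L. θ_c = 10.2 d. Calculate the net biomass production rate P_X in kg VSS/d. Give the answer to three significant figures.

From the Monod/SRT balance for a CMAS, S = K_s·(1+k_d θ_c)/[θ_c·(Y k − k_d) − 1] = 44.3 × (1 + 0.0703 × 10.2) / [10.2 × (0.625 × 7.22 − 0.0703) − 1] = 76.07 / 44.31 = 1.717 mg/L.
Y_obs = Y / (1 + k_d θ_c) = 0.625 / (1 + 0.0703 × 10.2) = 0.625 / 1.717 = 0.3640.
ΔS = 1460 − 1.72 = 1458 mg/L, so the substrate removal rate is 1430 × 1458/1000 = 2085 kg BOD₅/d.
P_X = Y_obs · Q(S₀ − S) = 0.3640 × 2085 = 759.1 kg VSS/d.

P_X ≈ 759 kg VSS/d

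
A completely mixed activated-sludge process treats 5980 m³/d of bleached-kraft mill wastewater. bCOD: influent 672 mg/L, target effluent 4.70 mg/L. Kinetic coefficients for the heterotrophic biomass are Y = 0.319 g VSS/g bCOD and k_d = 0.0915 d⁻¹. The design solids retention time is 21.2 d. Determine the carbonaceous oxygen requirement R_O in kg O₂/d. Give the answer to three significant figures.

R_O ≈ 3380 kg O₂/d

Observed yield with endogenous decay: Y_obs = Y / (1 + k_d·θ_c) = 0.319 / (1 + 0.0915 × 21.2) = 0.319 / 2.940 = 0.1085 g VSS/g bCOD.
ΔS = 672 − 4.70 = 667.3 mg/L, so the substrate removal rate is 5980 × 667.3/1000 = 3990 kg bCOD/d.
Net sludge production P_X = 0.1085 × 3990 = 433.0 kg VSS/d.
R_O = Q·(S₀ − S) − 1.42·P_X = 3990 − 1.42 × 433.0 = 3376 kg O₂/d.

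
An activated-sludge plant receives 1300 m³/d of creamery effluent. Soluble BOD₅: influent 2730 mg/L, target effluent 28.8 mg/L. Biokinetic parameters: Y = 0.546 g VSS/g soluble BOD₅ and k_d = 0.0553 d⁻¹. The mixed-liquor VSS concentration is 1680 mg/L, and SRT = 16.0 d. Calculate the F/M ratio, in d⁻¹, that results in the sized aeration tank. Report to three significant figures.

From the SRT design equation V = Y Q (S₀−S) θ_c / [X (1 + k_d θ_c)] = 0.546 × 1300 × (2730 − 28.8) × 16.0 / [1680 × (1 + 0.0553 × 16.0)] = 3.07×10^7 / 3166 = 9688 m³.
Food-to-microorganism ratio F/M = Q S₀ / (V X) = 1300 × 2730 / (9688 × 1680) = 0.2181 d⁻¹.

F/M ≈ 0.218 d⁻¹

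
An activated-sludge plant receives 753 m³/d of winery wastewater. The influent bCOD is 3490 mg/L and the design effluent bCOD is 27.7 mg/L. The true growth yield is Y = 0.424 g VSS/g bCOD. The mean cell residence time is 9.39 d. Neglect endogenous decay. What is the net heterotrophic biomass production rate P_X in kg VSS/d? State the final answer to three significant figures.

P_X ≈ 1110 kg VSS/d

No decay correction is needed, so Y_obs = Y = 0.424.
Substrate removed = Q·(S₀ − S) = 753 m³/d × (3490 − 27.7) g/m³ = 2.61×10^6 g/d = 2607 kg/d.
P_X = Y_obs · Q(S₀ − S) = 0.4240 × 2607 = 1105 kg VSS/d.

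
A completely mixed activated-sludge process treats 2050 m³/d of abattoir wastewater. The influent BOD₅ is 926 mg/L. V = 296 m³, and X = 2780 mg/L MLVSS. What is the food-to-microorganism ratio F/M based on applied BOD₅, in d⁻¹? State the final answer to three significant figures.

F/M ≈ 2.31 d⁻¹

F/M = Q·S₀ / (V·X) = 2050 × 926 / (296.0 × 2780) = 2.307 g BOD₅·(g VSS·d)⁻¹.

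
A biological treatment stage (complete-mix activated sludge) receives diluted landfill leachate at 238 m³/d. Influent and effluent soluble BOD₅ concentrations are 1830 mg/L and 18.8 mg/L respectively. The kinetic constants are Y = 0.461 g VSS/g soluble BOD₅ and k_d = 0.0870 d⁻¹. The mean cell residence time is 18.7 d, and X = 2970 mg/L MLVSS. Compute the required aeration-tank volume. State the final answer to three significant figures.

From the SRT design equation V = Y Q (S₀−S) θ_c / [X (1 + k_d θ_c)] = 0.461 × 238 × (1830 − 18.8) × 18.7 / [2970 × (1 + 0.0870 × 18.7)] = 3.72×10^6 / 7802 = 476.3 m³.

V ≈ 476 m³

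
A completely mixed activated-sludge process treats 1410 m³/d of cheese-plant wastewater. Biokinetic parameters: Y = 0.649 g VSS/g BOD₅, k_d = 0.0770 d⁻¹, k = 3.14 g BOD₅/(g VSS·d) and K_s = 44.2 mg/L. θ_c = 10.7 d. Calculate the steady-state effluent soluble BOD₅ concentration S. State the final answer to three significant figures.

For a completely mixed reactor with recycle the Lawrence–McCarty relation gives S = K_s·(1 + k_d·θ_c) / [θ_c·(Y·k − k_d) − 1] = 44.2 × (1 + 0.0770 × 10.7) / [10.7 × (0.649 × 3.14 − 0.0770) − 1] = 80.62 / 19.98 = 4.035 mg/L.

S ≈ 4.03 mg/L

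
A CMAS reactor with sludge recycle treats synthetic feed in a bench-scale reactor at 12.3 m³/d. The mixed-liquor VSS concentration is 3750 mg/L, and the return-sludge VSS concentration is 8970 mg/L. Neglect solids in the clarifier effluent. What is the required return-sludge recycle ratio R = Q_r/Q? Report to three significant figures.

R ≈ 0.718

R = Q_r/Q = X/(X_r − X) = 3750 / (8970 − 3750) = 0.7184.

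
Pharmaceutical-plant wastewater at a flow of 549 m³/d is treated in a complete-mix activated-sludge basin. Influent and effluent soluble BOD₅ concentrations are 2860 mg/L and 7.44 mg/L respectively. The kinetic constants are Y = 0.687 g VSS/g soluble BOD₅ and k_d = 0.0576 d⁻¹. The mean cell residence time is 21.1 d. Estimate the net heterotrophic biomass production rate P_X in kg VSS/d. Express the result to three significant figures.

The observed yield is Y_obs = Y/(1 + k_d·θ_c) = 0.687 / (1 + 0.0576 × 21.1) = 0.687 / 2.215 = 0.3101 g VSS per g soluble BOD₅ removed.
Q·(S₀ − S) = 549 × (2860 − 7.44) × 10⁻³ = 1566 kg/d removed.
Net biomass production P_X = Y_obs × Q·(S₀ − S) = 0.3101 × 1566 = 485.6 kg VSS/d.

P_X ≈ 486 kg VSS/d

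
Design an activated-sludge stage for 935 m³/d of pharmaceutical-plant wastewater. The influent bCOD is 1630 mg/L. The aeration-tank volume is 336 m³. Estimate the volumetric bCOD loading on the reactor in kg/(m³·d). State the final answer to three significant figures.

L_v ≈ 4.54 kg bCOD/(m³·d)

Volumetric loading L_v = Q·S₀ / V = 935 × 1630 g/m³ / 336.0 m³ = 4536 g/(m³·d) = 4.536 kg bCOD/(m³·d).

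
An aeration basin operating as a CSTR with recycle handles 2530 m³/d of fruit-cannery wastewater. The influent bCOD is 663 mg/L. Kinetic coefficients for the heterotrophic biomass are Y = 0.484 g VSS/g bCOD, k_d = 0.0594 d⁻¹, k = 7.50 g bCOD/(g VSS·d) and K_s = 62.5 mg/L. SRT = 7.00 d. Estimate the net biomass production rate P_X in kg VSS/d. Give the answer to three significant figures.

P_X ≈ 570 kg VSS/d

Effluent substrate depends only on kinetics and SRT: S = K_s(1 + k_d θ_c) / [θ_c(Yk − k_d) − 1] = 62.5 × (1 + 0.0594 × 7.00) / [7.00 × (0.484 × 7.50 − 0.0594) − 1] = 88.49 / 23.99 = 3.688 mg/L.
Correct the yield for decay: Y_obs = Y/(1 + k_d θ_c) = 0.484 / (1 + 0.0594 × 7.00) = 0.484 / 1.416 = 0.3419.
Mass of bCOD removed per day: Q(S₀ − S) = 2530 × 659.3 g/m³ = 1668 kg/d.
P_X = Y_obs · Q(S₀ − S) = 0.3419 × 1668 = 570.2 kg VSS/d.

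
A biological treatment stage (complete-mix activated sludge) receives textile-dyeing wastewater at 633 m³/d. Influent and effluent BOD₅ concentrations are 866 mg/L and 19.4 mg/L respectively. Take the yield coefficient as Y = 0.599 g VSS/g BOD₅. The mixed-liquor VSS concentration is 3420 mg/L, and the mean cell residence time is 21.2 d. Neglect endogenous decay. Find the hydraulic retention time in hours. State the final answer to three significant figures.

τ ≈ 75.4 h

Biomass mass balance (decay neglected): V·X = Y·Q·(S₀ − S)·θ_c, so V = 0.599 × 633 × (866 − 19.4) × 21.2 / 3420 = 1990 m³.
HRT = V/Q = 1990 m³ / 633 m³·d⁻¹ = 3.144 d × 24 = 75.44 h.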